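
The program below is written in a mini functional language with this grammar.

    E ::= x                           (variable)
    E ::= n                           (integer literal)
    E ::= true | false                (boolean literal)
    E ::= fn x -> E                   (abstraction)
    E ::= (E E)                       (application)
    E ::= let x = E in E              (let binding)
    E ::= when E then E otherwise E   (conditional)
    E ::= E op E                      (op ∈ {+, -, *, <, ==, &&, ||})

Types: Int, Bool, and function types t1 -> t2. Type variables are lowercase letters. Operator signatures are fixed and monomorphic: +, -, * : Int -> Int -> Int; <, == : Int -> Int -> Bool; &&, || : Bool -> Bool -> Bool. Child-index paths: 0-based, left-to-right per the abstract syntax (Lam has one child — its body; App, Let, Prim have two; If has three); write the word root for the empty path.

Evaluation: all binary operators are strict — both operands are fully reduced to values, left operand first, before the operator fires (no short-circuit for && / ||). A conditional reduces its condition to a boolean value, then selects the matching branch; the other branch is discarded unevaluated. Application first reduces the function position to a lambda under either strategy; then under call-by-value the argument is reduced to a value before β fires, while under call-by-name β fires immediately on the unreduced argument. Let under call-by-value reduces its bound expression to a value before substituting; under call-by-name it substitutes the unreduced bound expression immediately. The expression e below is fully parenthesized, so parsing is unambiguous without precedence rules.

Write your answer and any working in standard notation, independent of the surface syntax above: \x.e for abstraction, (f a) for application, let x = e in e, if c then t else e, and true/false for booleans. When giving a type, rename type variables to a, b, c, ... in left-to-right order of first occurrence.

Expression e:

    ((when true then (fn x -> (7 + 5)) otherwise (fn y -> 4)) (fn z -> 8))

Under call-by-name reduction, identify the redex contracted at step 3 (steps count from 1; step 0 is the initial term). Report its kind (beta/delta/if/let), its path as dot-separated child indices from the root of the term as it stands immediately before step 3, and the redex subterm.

Trace:
step 0: ((if true then (\x.(7 + 5)) else (\y.4)) (\z.8))
step 1: [if@0] ((\x.(7 + 5)) (\z.8))
step 2: [beta@root] (7 + 5)
step 3: [delta@root] 12

Answer: delta at root : (7 + 5)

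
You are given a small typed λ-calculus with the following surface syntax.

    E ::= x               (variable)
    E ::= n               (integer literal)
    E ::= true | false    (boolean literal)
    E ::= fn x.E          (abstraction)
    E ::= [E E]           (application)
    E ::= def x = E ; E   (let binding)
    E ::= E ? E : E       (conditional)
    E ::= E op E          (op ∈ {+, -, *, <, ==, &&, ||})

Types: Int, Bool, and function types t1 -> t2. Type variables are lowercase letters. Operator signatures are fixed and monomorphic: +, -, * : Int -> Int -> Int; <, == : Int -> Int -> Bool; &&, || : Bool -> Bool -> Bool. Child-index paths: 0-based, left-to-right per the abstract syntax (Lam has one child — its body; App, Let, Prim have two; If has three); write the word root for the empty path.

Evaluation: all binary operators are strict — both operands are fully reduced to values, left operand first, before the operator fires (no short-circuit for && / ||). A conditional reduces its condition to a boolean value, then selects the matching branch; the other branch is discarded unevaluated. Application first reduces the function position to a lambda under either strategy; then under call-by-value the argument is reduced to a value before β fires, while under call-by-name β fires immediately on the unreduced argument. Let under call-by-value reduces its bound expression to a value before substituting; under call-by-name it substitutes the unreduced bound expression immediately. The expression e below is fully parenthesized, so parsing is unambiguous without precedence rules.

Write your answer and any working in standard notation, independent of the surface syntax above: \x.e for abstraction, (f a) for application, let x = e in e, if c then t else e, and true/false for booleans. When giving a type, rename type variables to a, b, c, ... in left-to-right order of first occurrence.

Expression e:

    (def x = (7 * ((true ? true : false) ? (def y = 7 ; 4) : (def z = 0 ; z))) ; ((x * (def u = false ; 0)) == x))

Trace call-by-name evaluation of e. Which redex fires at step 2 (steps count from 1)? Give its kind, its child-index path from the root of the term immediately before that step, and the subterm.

Answer: if at 0.0.1.0 : (if true then true else false)

Derivation:
step 0: (let x = (7 * (if (if true then true else false) then (let y = 7 in 4) else (let z = 0 in z))) in ((x * (let u = false in 0)) == x))
step 1: [let@root] (((7 * (if (if true then true else false) then (let y = 7 in 4) else (let z = 0 in z))) * (let u = false in 0)) == (7 * (if (if true then true else false) then (let y = 7 in 4) else (let z = 0 in z))))
step 2: [if@0.0.1.0] (((7 * (if true then (let y = 7 in 4) else (let z = 0 in z))) * (let u = false in 0)) == (7 * (if (if true then true else false) then (let y = 7 in 4) else (let z = 0 in z))))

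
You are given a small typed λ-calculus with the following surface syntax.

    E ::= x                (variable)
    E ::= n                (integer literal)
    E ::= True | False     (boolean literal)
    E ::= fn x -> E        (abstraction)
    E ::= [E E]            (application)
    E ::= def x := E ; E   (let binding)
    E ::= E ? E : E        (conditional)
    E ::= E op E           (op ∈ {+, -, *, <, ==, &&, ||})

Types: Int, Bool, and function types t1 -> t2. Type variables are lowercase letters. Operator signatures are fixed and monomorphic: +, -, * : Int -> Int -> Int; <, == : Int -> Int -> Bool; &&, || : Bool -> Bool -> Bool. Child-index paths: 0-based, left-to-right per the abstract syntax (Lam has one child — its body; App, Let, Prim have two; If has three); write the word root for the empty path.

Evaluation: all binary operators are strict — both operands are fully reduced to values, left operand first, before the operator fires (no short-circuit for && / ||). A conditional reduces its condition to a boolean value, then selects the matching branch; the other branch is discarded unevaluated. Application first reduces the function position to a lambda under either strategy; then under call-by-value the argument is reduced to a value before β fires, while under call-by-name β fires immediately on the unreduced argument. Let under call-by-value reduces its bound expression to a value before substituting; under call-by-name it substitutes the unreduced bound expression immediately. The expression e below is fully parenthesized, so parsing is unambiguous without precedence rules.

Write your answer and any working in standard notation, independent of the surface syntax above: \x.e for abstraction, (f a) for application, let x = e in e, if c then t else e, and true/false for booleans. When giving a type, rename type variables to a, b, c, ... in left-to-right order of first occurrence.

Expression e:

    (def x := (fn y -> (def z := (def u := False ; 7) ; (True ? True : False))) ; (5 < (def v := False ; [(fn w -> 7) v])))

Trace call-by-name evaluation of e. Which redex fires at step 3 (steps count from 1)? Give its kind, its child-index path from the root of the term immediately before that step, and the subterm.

Working:
step 0: (let x = (\y.(let z = (let u = false in 7) in (if true then true else false))) in (5 < (let v = false in ((\w.7) v))))
step 1: [let@root] (5 < (let v = false in ((\w.7) v)))
step 2: [let@1] (5 < ((\w.7) false))
step 3: [beta@1] (5 < 7)

Answer: beta at 1 : ((\w.7) false)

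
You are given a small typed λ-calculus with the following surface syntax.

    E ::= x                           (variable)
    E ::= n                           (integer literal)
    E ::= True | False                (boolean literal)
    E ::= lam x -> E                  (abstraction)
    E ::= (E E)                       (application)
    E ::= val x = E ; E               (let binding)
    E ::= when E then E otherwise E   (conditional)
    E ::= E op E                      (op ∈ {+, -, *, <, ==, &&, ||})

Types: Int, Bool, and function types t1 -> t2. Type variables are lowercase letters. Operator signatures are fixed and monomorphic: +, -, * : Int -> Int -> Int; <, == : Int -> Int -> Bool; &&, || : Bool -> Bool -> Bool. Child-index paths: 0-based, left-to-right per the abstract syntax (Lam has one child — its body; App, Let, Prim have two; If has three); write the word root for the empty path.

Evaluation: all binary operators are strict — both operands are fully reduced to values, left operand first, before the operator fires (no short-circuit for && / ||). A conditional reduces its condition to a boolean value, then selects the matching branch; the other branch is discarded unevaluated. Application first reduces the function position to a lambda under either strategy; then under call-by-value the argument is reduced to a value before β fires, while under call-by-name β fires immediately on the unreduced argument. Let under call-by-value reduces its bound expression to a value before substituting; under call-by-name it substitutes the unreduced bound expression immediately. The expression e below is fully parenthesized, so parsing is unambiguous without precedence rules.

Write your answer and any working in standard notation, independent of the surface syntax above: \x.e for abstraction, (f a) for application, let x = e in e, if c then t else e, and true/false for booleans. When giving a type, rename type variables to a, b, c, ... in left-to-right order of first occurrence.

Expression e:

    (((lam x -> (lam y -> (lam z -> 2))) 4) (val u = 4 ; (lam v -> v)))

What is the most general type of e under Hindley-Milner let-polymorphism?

Working:
\z._ : c -> Int
\y._ : b -> c -> Int
\x._ : a -> b -> c -> Int
  unify a -> b -> c -> Int ~ Int -> d
  unify a ~ Int
  unify b -> c -> Int ~ d
_ _ : b -> c -> Int
let u : Int
v : e
\v._ : e -> e
  unify b -> c -> Int ~ (e -> e) -> f
  unify b ~ e -> e
  unify c -> Int ~ f
_ _ : c -> Int

Answer: a -> Int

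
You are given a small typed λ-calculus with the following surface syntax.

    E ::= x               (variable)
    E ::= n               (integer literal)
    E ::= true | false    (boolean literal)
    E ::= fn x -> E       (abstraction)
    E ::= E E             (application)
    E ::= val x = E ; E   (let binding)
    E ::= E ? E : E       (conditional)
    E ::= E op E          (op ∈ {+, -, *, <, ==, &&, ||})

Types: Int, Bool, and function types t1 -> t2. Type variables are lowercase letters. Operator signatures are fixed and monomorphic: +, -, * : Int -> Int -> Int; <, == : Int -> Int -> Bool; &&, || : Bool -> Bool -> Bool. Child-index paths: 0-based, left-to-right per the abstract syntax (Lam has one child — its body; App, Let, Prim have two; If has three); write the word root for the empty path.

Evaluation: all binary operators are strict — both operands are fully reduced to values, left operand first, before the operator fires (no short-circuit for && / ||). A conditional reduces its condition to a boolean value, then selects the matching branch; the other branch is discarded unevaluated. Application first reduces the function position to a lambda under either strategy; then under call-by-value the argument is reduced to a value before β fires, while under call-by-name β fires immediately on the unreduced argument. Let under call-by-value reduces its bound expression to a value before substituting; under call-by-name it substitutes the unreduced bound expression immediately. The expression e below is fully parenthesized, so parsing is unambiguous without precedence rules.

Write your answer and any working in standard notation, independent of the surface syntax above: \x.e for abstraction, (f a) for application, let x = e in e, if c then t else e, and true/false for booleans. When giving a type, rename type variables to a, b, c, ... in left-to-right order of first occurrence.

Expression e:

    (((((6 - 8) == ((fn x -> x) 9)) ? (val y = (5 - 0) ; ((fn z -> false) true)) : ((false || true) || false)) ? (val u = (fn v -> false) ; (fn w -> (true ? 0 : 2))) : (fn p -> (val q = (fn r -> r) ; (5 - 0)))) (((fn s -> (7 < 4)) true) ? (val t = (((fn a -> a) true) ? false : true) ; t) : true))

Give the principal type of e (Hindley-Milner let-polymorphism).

Answer: Int

Trace:
  unify Int ~ Int
  unify Int ~ Int
  unify Int ~ Int
x : a
\x._ : a -> a
  unify a -> a ~ Int -> b
  unify a ~ Int
  unify Int ~ b
_ _ : Int
  unify Int ~ Int
  unify Bool ~ Bool
  unify Int ~ Int
  unify Int ~ Int
let y : Int
\z._ : c -> Bool
  unify c -> Bool ~ Bool -> d
  unify c ~ Bool
  unify Bool ~ d
_ _ : Bool
  unify Bool ~ Bool
  unify Bool ~ Bool
  unify Bool ~ Bool
  unify Bool ~ Bool
  unify Bool ~ Bool
  unify Bool ~ Bool
\v._ : e -> Bool
let u : forall. e -> Bool
  unify Bool ~ Bool
  unify Int ~ Int
\w._ : f -> Int
r : h
\r._ : h -> h
let q : forall. h -> h
  unify Int ~ Int
  unify Int ~ Int
\p._ : g -> Int
  unify f -> Int ~ g -> Int
  unify f ~ g
  unify Int ~ Int
  unify Int ~ Int
  unify Int ~ Int
\s._ : i -> Bool
  unify i -> Bool ~ Bool -> j
  unify i ~ Bool
  unify Bool ~ j
_ _ : Bool
  unify Bool ~ Bool
a : k
\a._ : k -> k
  unify k -> k ~ Bool -> l
  unify k ~ Bool
  unify Bool ~ l
_ _ : Bool
  unify Bool ~ Bool
  unify Bool ~ Bool
let t : Bool
t : Bool
  unify Bool ~ Bool
  unify g -> Int ~ Bool -> m
  unify g ~ Bool
  unify Int ~ m
_ _ : Int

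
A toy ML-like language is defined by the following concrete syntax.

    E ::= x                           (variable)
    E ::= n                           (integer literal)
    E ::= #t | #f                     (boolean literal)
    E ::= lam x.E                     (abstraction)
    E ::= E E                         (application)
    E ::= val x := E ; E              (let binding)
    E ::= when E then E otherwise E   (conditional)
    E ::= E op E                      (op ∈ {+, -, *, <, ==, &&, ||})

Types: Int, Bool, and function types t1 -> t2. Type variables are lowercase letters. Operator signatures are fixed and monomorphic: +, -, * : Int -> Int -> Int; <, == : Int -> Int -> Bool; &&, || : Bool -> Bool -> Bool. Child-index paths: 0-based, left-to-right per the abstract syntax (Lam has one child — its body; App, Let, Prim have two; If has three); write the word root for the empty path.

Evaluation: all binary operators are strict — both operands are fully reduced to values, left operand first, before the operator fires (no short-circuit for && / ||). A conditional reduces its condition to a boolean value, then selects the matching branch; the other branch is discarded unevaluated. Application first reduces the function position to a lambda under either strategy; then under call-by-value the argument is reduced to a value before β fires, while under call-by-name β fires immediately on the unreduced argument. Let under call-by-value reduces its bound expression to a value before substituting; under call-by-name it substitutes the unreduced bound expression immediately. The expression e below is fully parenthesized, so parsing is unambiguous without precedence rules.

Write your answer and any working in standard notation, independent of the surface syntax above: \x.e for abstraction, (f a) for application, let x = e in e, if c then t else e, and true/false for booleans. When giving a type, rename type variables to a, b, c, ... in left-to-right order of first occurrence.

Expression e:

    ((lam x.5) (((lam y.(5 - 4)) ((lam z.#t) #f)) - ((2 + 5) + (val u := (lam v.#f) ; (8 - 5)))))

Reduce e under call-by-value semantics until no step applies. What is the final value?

Derivation:
step 0: ((\x.5) (((\y.(5 - 4)) ((\z.true) false)) - ((2 + 5) + (let u = (\v.false) in (8 - 5)))))
step 1: [beta@1.0.1] ((\x.5) (((\y.(5 - 4)) true) - ((2 + 5) + (let u = (\v.false) in (8 - 5)))))
step 2: [beta@1.0] ((\x.5) ((5 - 4) - ((2 + 5) + (let u = (\v.false) in (8 - 5)))))
step 3: [delta@1.0] ((\x.5) (1 - ((2 + 5) + (let u = (\v.false) in (8 - 5)))))
step 4: [delta@1.1.0] ((\x.5) (1 - (7 + (let u = (\v.false) in (8 - 5)))))
step 5: [let@1.1.1] ((\x.5) (1 - (7 + (8 - 5))))
step 6: [delta@1.1.1] ((\x.5) (1 - (7 + 3)))
step 7: [delta@1.1] ((\x.5) (1 - 10))
step 8: [delta@1] ((\x.5) -9)
step 9: [beta@root] 5

Answer: 5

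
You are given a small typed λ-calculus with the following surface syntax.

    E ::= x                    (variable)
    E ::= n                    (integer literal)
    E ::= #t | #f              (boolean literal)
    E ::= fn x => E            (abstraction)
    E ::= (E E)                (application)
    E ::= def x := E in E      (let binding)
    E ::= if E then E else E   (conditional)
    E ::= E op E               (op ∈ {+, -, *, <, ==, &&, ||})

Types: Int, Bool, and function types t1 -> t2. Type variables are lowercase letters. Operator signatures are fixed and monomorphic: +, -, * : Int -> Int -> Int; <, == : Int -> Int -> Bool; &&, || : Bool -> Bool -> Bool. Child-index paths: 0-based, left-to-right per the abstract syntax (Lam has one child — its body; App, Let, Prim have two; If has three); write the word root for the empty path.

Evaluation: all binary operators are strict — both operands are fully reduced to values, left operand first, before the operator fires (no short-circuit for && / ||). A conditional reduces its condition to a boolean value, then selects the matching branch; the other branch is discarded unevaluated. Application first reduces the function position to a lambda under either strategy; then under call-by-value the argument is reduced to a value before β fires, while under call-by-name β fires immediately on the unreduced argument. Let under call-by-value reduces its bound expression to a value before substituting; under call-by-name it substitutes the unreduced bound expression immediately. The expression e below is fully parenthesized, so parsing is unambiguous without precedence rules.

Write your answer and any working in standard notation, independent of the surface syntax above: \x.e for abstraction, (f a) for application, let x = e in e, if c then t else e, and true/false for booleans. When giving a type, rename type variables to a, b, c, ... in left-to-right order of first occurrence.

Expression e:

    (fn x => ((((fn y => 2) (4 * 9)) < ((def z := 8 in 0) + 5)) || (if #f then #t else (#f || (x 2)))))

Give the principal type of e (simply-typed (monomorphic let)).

Answer: (Int -> Bool) -> Bool

Working:
\y._ : b -> Int
  unify Int ~ Int
  unify Int ~ Int
  unify b -> Int ~ Int -> c
  unify b ~ Int
  unify Int ~ c
_ _ : Int
  unify Int ~ Int
let z : Int
  unify Int ~ Int
  unify Int ~ Int
  unify Int ~ Int
  unify Bool ~ Bool
  unify Bool ~ Bool
  unify Bool ~ Bool
x : a
  unify a ~ Int -> d
_ _ : d
  unify d ~ Bool
  unify Bool ~ Bool
  unify Bool ~ Bool
\x._ : (Int -> Bool) -> Bool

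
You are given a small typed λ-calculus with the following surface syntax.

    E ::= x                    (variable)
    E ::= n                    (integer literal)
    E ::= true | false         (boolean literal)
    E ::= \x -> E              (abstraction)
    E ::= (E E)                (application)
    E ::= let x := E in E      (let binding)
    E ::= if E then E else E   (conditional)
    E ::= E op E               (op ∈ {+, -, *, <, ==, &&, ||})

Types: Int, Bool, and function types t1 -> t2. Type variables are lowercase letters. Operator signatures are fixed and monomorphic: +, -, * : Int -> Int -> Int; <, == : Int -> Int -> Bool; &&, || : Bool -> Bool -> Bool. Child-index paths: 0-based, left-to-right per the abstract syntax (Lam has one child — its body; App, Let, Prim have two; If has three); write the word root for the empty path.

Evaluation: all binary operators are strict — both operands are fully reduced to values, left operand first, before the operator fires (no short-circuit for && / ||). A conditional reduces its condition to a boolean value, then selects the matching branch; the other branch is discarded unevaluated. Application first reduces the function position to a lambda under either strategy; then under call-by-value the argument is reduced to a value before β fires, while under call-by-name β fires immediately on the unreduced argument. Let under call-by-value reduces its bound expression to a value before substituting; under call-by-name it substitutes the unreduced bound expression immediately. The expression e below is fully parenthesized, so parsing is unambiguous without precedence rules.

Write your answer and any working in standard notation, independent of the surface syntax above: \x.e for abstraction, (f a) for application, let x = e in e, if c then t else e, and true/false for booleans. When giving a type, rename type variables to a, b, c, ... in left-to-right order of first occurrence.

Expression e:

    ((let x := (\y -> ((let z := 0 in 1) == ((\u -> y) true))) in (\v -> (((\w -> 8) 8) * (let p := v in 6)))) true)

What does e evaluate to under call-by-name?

Working:
step 0: ((let x = (\y.((let z = 0 in 1) == ((\u.y) true))) in (\v.(((\w.8) 8) * (let p = v in 6)))) true)
step 1: [let@0] ((\v.(((\w.8) 8) * (let p = v in 6))) true)
step 2: [beta@root] (((\w.8) 8) * (let p = true in 6))
step 3: [beta@0] (8 * (let p = true in 6))
step 4: [let@1] (8 * 6)
step 5: [delta@root] 48

Answer: 48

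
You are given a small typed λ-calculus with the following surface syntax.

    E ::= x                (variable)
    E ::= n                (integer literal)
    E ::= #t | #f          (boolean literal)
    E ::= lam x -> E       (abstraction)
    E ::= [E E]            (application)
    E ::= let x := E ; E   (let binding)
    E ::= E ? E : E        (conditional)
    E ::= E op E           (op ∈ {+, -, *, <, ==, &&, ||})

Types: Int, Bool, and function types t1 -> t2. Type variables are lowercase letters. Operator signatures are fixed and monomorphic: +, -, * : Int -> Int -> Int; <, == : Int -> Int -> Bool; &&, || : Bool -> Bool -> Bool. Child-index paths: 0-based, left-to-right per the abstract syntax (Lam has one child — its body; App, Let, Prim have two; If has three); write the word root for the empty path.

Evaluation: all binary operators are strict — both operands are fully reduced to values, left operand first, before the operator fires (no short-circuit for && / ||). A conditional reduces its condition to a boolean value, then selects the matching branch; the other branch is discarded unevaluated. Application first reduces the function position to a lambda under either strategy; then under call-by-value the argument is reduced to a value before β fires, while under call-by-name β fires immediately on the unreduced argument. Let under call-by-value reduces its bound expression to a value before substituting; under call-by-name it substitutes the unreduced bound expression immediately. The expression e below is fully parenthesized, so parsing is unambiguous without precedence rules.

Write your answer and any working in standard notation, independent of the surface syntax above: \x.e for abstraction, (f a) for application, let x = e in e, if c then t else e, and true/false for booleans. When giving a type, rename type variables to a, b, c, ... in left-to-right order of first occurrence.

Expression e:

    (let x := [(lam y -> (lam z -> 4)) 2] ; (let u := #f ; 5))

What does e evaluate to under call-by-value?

Answer: 5

Working:
step 0: (let x = ((\y.(\z.4)) 2) in (let u = false in 5))
step 1: [beta@0] (let x = (\z.4) in (let u = false in 5))
step 2: [let@root] (let u = false in 5)
step 3: [let@root] 5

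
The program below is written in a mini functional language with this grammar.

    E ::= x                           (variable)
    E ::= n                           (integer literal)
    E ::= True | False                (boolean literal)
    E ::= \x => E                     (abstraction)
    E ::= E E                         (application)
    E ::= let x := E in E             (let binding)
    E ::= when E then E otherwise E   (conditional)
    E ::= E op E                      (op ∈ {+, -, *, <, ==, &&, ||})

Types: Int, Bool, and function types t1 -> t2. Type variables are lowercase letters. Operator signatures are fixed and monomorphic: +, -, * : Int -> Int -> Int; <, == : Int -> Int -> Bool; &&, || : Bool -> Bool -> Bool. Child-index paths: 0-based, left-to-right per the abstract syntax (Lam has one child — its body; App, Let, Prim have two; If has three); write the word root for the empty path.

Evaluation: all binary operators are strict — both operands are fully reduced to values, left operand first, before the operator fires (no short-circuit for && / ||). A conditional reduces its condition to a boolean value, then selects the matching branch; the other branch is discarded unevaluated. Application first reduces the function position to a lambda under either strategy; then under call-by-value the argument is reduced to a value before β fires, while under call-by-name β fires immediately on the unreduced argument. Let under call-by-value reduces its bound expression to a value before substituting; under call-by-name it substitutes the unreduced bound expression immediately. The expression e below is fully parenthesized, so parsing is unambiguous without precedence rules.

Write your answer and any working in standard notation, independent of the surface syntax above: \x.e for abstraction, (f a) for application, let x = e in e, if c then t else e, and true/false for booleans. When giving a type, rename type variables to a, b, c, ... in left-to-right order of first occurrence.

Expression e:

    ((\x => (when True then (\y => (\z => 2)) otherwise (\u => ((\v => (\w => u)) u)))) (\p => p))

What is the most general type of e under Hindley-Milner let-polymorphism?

Answer: Int -> a -> Int

Working:
  unify Bool ~ Bool
\z._ : c -> Int
\y._ : b -> c -> Int
u : d
\w._ : f -> d
\v._ : e -> f -> d
u : d
  unify e -> f -> d ~ d -> g
  unify e ~ d
  unify f -> d ~ g
_ _ : f -> d
\u._ : d -> f -> d
  unify b -> c -> Int ~ d -> f -> d
  unify b ~ d
  unify c -> Int ~ f -> d
  unify c ~ f
  unify Int ~ d
\x._ : a -> Int -> f -> Int
p : h
\p._ : h -> h
  unify a -> Int -> f -> Int ~ (h -> h) -> i
  unify a ~ h -> h
  unify Int -> f -> Int ~ i
_ _ : Int -> f -> Int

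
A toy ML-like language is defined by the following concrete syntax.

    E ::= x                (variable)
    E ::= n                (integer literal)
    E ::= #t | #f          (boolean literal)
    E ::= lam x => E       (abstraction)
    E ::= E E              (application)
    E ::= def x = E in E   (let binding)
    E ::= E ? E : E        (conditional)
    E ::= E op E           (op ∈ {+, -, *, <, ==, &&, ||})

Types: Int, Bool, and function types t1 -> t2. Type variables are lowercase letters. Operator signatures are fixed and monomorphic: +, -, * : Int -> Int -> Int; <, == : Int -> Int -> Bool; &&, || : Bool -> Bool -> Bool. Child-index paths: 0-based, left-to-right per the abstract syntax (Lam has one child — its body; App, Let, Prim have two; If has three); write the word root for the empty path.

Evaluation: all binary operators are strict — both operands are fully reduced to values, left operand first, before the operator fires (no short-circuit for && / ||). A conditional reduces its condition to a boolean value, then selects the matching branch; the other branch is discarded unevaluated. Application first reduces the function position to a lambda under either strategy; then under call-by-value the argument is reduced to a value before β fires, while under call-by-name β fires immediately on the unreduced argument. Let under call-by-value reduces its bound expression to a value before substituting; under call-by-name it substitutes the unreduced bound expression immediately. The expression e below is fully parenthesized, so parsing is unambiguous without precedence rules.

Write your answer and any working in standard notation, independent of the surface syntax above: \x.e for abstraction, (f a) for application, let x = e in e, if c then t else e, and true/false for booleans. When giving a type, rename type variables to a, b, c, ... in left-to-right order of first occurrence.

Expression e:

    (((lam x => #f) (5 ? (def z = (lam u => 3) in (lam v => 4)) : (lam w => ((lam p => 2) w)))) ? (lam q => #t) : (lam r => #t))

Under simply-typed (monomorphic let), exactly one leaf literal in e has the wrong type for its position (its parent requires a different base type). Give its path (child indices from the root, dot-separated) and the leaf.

Answer: 0.1.0 : 5

Working:
\x._ : a -> Bool
  unify Int ~ Bool
  FAIL: mismatch Int ~ Bool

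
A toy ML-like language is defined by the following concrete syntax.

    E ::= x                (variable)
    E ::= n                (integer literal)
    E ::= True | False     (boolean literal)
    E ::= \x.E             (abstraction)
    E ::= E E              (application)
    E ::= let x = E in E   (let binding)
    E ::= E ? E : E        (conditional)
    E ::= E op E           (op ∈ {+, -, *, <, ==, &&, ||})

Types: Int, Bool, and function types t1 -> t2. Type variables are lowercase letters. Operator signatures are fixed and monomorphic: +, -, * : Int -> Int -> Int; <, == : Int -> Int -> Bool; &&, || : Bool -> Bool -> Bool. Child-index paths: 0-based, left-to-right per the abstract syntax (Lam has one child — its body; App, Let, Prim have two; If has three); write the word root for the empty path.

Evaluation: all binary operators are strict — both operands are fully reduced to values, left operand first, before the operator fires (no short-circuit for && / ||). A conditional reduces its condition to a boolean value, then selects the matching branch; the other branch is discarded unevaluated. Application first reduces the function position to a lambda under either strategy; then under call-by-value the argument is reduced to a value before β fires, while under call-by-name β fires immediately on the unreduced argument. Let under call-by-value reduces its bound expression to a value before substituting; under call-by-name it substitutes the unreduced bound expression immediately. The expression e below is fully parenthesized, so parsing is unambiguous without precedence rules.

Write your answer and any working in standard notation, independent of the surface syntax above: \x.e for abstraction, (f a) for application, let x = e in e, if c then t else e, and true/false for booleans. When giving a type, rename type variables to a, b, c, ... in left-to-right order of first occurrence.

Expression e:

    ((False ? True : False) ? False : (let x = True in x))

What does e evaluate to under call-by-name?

Answer: true

Derivation:
step 0: (if (if false then true else false) then false else (let x = true in x))
step 1: [if@0] (if false then false else (let x = true in x))
step 2: [if@root] (let x = true in x)
step 3: [let@root] true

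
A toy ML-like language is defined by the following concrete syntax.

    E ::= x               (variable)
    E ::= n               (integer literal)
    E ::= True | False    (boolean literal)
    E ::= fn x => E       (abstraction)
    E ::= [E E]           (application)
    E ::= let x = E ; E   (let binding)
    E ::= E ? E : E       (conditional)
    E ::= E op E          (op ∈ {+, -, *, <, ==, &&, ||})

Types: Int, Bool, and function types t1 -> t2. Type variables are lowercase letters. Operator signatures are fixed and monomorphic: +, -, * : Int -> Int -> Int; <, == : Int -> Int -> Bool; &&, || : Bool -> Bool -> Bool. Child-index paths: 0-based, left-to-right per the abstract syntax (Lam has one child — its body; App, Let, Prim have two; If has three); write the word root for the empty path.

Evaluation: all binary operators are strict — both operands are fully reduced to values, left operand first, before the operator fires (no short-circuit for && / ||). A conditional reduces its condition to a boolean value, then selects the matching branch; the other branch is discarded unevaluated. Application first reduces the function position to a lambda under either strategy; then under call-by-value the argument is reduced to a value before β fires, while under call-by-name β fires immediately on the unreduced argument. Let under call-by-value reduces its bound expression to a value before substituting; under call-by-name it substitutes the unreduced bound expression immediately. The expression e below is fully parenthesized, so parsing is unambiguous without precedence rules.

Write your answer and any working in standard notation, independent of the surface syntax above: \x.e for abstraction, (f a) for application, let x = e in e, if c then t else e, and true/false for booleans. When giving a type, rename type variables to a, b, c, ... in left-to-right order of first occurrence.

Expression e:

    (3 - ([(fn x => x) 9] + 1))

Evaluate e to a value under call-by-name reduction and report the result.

Trace:
step 0: (3 - (((\x.x) 9) + 1))
step 1: [beta@1.0] (3 - (9 + 1))
step 2: [delta@1] (3 - 10)
step 3: [delta@root] -7

Answer: -7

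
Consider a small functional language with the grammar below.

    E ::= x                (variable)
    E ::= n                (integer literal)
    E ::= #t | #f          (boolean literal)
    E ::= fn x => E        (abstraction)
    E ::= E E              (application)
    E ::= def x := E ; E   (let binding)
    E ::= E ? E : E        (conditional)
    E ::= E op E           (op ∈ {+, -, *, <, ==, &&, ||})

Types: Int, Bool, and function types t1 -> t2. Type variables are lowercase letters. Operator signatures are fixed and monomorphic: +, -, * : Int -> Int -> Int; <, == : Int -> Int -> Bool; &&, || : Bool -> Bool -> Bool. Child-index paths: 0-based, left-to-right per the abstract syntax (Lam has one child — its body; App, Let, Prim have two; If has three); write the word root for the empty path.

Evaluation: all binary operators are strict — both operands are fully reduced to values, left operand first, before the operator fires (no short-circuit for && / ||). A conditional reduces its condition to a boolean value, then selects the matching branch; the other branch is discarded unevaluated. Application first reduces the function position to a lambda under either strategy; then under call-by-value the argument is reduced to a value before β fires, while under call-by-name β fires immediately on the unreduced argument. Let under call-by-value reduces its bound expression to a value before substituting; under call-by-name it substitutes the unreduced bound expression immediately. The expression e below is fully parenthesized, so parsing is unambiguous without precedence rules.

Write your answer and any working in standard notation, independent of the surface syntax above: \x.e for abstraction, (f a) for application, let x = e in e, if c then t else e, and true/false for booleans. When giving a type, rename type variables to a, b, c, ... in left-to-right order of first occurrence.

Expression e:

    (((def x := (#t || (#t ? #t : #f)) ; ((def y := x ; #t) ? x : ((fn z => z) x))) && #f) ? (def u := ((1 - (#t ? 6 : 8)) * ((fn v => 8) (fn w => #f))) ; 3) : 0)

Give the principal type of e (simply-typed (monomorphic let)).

Answer: Int

Trace:
  unify Bool ~ Bool
  unify Bool ~ Bool
  unify Bool ~ Bool
  unify Bool ~ Bool
let x : Bool
x : Bool
let y : Bool
  unify Bool ~ Bool
x : Bool
z : a
\z._ : a -> a
x : Bool
  unify a -> a ~ Bool -> b
  unify a ~ Bool
  unify Bool ~ b
_ _ : Bool
  unify Bool ~ Bool
  unify Bool ~ Bool
  unify Bool ~ Bool
  unify Bool ~ Bool
  unify Int ~ Int
  unify Bool ~ Bool
  unify Int ~ Int
  unify Int ~ Int
  unify Int ~ Int
\v._ : c -> Int
\w._ : d -> Bool
  unify c -> Int ~ (d -> Bool) -> e
  unify c ~ d -> Bool
  unify Int ~ e
_ _ : Int
  unify Int ~ Int
let u : Int
  unify Int ~ Int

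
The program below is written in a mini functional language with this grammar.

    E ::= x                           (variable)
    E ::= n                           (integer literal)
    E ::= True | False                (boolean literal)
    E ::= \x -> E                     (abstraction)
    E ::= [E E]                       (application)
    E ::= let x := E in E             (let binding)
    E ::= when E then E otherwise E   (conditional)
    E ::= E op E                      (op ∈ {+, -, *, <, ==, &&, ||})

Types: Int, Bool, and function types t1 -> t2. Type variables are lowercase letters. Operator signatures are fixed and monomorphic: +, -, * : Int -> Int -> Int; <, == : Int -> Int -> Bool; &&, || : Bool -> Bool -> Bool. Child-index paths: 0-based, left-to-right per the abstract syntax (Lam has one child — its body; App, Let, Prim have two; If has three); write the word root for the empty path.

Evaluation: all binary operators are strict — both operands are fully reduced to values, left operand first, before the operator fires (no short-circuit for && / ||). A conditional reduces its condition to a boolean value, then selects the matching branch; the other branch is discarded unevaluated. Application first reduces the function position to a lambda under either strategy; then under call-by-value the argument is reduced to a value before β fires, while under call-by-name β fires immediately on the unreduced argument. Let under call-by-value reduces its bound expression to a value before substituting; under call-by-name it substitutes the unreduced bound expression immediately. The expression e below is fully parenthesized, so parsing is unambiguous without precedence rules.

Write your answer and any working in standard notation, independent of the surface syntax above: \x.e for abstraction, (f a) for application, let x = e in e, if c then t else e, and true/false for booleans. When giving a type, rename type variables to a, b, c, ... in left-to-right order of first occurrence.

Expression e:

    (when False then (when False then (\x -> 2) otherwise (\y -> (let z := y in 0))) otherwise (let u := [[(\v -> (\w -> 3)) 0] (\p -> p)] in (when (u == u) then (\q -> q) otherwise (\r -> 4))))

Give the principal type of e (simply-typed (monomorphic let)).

Derivation:
  unify Bool ~ Bool
  unify Bool ~ Bool
\x._ : a -> Int
y : b
let z : b
\y._ : b -> Int
  unify a -> Int ~ b -> Int
  unify a ~ b
  unify Int ~ Int
\w._ : d -> Int
\v._ : c -> d -> Int
  unify c -> d -> Int ~ Int -> e
  unify c ~ Int
  unify d -> Int ~ e
_ _ : d -> Int
p : f
\p._ : f -> f
  unify d -> Int ~ (f -> f) -> g
  unify d ~ f -> f
  unify Int ~ g
_ _ : Int
let u : Int
u : Int
  unify Int ~ Int
u : Int
  unify Int ~ Int
  unify Bool ~ Bool
q : h
\q._ : h -> h
\r._ : i -> Int
  unify h -> h ~ i -> Int
  unify h ~ i
  unify i ~ Int
  unify b -> Int ~ Int -> Int
  unify b ~ Int
  unify Int ~ Int

Answer: Int -> Int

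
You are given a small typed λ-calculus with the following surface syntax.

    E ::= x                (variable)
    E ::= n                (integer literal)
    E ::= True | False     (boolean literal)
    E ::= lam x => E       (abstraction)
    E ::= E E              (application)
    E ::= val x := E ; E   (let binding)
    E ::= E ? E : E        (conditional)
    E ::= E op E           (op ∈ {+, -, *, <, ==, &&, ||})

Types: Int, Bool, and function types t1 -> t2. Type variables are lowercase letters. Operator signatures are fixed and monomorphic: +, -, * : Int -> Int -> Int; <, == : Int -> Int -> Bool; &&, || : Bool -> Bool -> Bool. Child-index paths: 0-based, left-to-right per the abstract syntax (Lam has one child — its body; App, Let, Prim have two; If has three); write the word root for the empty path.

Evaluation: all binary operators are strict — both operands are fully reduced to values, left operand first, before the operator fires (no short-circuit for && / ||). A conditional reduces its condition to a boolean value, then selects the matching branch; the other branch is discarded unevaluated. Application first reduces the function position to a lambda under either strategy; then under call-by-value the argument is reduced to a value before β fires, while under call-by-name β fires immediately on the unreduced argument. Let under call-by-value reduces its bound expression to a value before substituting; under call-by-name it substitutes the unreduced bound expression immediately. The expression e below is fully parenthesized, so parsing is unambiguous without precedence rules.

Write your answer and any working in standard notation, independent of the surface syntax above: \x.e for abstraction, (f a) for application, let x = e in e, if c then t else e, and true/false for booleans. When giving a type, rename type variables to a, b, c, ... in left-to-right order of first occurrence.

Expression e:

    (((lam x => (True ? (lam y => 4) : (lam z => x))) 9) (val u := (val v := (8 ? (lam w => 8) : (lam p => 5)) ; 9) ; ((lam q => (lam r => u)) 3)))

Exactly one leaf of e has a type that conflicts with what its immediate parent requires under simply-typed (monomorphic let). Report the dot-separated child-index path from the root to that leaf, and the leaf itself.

Answer: 1.0.0.0 : 8

Working:
  unify Bool ~ Bool
\y._ : b -> Int
x : a
\z._ : c -> a
  unify b -> Int ~ c -> a
  unify b ~ c
  unify Int ~ a
\x._ : Int -> c -> Int
  unify Int -> c -> Int ~ Int -> d
  unify Int ~ Int
  unify c -> Int ~ d
_ _ : c -> Int
  unify Int ~ Bool
  FAIL: mismatch Int ~ Bool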